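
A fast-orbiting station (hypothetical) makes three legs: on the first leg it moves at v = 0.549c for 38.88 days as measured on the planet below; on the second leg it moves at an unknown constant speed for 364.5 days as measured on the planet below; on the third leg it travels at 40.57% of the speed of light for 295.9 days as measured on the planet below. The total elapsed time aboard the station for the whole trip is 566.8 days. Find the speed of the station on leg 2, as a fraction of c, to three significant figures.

β = 0.690

Leg 1: γ = 1/√(1 − 0.549²) = 1/√0.6986 = 1.196; τ_1 = 38.88/1.196 = 32.50 days.
Leg 2: speed unknown; τ_2 = 364.5/γ_2.
Leg 3: β = 0.4057; γ = 1/√(1 − 0.4057²) = 1/√0.8354 = 1.094; τ_3 = 295.9/1.094 = 270.5 days.
Total proper time: 32.50 + τ_2 + 270.5 = 566.8, so τ_2 = 566.8 − 303.0 = 263.8 days.
γ_2 = 364.5/263.8 = 1.381; β = √(1 − 1/γ²) = √0.4760.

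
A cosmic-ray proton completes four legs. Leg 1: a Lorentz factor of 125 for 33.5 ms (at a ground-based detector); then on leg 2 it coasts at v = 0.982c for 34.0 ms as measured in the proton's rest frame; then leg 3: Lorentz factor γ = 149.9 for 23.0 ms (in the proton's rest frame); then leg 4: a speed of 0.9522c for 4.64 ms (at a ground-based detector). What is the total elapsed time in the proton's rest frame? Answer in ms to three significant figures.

τ = 58.7 ms

Leg 1: γ = 125; τ_1 = 33.5/125.0 = 0.2680 ms.
Leg 2: 34.0 ms is already measured in the proton's rest frame.
Leg 3: 23.0 ms is already measured in the proton's rest frame.
Leg 4: γ = 1/√(1 − 0.9522²) = 1/√0.09332 = 3.274; τ_4 = 4.64/3.274 = 1.417 ms.
Total: 0.2680 + 34.00 + 23.00 + 1.417 ms.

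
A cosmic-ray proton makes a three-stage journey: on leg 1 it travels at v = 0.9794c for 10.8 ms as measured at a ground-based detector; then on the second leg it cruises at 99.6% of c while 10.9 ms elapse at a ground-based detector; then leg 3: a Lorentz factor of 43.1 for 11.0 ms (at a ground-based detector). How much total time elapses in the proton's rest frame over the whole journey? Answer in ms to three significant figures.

Leg 1: γ = 1/√(1 − 0.9794²) = 1/√0.04078 = 4.952; τ_1 = 10.8/4.952 = 2.181 ms.
Leg 2: β = 0.996; γ = 1/√(1 − 0.996²) = 1/√0.007984 = 11.19; τ_2 = 10.9/11.19 = 0.9740 ms.
Leg 3: γ = 43.1; τ_3 = 11.0/43.10 = 0.2552 ms.
Total: 2.181 + 0.9740 + 0.2552 ms.

τ = 3.41 ms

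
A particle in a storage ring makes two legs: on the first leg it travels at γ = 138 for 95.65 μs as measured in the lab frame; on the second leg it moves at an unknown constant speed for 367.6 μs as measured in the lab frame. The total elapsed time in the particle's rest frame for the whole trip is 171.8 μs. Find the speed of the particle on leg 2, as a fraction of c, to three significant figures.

Leg 1: γ = 138; τ_1 = 95.65/138.0 = 0.6931 μs.
Leg 2: speed unknown; τ_2 = 367.6/γ_2.
Total proper time: 0.6931 + τ_2 = 171.8, so τ_2 = 171.8 − 0.6931 = 171.1 μs.
γ_2 = 367.6/171.1 = 2.148; β = √(1 − 1/γ²) = √0.7833.

β = 0.885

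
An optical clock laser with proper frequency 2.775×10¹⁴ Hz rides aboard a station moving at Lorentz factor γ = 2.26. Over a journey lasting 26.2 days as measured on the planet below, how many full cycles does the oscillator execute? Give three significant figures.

γ = 2.26
The oscillator's own cycle count is N = f × τ where τ is the proper time aboard the station. τ = Δt/γ = 26.2/2.260 = 11.59 days = 1.002×10⁶ s.
N = 2.775×10¹⁴ × 1.002×10⁶ = 2.780×10²⁰.

N = 2.78×10²⁰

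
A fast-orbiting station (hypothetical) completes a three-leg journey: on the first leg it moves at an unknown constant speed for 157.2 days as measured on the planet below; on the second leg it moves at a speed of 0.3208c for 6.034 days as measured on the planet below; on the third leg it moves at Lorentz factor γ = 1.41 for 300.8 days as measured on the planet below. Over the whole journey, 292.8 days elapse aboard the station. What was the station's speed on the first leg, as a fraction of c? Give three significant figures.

β = 0.883

Leg 1: speed unknown; τ_1 = 157.2/γ_1.
Leg 2: γ = 1/√(1 − 0.3208²) = 1/√0.8971 = 1.056; τ_2 = 6.034/1.056 = 5.715 days.
Leg 3: γ = 1.41; τ_3 = 300.8/1.410 = 213.3 days.
Total proper time: τ_1 + 5.715 + 213.3 = 292.8, so τ_1 = 292.8 − 219.0 = 73.75 days.
γ_1 = 157.2/73.75 = 2.131; β = √(1 − 1/γ²) = √0.7799.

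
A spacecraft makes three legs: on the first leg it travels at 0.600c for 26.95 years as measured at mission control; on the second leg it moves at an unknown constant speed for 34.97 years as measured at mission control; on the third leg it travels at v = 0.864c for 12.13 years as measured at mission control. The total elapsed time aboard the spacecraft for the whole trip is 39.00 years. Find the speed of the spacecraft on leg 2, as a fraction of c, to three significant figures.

β = 0.946

Leg 1: γ = 1/√(1 − 0.600²) = 5/4 = 1.250; τ_1 = 26.95/1.250 = 21.56 years.
Leg 2: speed unknown; τ_2 = 34.97/γ_2.
Leg 3: γ = 1/√(1 − 0.864²) = 1/√0.2535 = 1.986; τ_3 = 12.13/1.986 = 6.107 years.
Total proper time: 21.56 + τ_2 + 6.107 = 39.00, so τ_2 = 39.00 − 27.67 = 11.33 years.
γ_2 = 34.97/11.33 = 3.086; β = √(1 − 1/γ²) = √0.8950.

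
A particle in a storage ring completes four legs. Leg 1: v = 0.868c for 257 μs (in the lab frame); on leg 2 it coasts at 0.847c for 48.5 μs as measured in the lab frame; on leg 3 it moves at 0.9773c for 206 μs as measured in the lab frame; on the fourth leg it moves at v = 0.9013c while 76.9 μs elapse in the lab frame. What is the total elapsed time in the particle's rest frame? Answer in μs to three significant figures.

τ = 230 μs

Leg 1: γ = 1/√(1 − 0.868²) = 1/√0.2466 = 2.014; τ_1 = 257/2.014 = 127.6 μs.
Leg 2: γ = 1/√(1 − 0.847²) = 1/√0.2826 = 1.881; τ_2 = 48.5/1.881 = 25.78 μs.
Leg 3: γ = 1/√(1 − 0.9773²) = 1/√0.04488 = 4.720; τ_3 = 206/4.720 = 43.64 μs.
Leg 4: γ = 1/√(1 − 0.9013²) = 1/√0.1877 = 2.308; τ_4 = 76.9/2.308 = 33.31 μs.
Total: 127.6 + 25.78 + 43.64 + 33.31 μs.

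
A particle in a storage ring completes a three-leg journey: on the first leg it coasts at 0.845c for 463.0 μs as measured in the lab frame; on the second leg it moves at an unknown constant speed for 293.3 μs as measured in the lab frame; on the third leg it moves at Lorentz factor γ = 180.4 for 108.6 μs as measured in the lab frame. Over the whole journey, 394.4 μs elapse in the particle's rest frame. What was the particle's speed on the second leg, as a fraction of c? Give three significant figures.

β = 0.867

Leg 1: γ = 1/√(1 − 0.845²) = 1/√0.2860 = 1.870; τ_1 = 463.0/1.870 = 247.6 μs.
Leg 2: speed unknown; τ_2 = 293.3/γ_2.
Leg 3: γ = 180.4; τ_3 = 108.6/180.4 = 0.6020 μs.
Total proper time: 247.6 + τ_2 + 0.6020 = 394.4, so τ_2 = 394.4 − 248.2 = 146.2 μs.
γ_2 = 293.3/146.2 = 2.006; β = √(1 − 1/γ²) = √0.7515.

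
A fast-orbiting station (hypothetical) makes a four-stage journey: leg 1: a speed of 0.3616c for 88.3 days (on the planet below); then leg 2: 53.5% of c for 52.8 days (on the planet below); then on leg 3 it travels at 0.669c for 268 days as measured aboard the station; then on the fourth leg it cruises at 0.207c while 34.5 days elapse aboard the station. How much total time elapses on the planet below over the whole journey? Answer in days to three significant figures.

Leg 1: 88.3 days is already measured on the planet below.
Leg 2: 52.8 days is already measured on the planet below.
Leg 3: γ = 1/√(1 − 0.669²) = 1/√0.5524 = 1.345; Δt_3 = 1.345 × 268 = 360.6 days.
Leg 4: γ = 1/√(1 − 0.207²) = 1/√0.9572 = 1.022; Δt_4 = 1.022 × 34.5 = 35.26 days.
Total: 88.30 + 52.80 + 360.6 + 35.26 days.

Δt = 537 days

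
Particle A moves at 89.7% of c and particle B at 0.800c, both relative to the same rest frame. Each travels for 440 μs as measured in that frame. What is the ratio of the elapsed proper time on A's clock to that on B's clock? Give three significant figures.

A: β = 0.897; γ = 1/√(1 − 0.897²) = 1/√0.1954 = 2.262. B: γ = 1/√(1 − 0.800²) = 5/3 ≈ 1.667.
τ_A/τ_B = γ_B/γ_A = 1.667/2.262 = 0.7367, so τ_A/τ_B = 0.7367.

τ_A/τ_B = 0.737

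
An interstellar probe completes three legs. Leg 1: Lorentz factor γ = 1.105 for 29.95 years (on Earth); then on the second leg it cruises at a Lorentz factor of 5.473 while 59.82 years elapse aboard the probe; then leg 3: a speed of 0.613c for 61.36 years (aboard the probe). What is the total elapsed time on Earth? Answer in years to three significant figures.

Leg 1: 29.95 years is already measured on Earth.
Leg 2: γ = 5.473; Δt_2 = 5.473 × 59.82 = 327.4 years.
Leg 3: γ = 1/√(1 − 0.613²) = 1/√0.6242 = 1.266; Δt_3 = 1.266 × 61.36 = 77.66 years.
Total: 29.95 + 327.4 + 77.66 years.

Δt = 435 years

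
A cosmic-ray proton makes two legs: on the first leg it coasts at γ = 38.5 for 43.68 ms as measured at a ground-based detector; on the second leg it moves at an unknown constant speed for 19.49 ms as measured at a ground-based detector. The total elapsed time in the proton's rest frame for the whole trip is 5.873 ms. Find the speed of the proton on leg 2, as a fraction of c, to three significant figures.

β = 0.970

Leg 1: γ = 38.5; τ_1 = 43.68/38.50 = 1.135 ms.
Leg 2: speed unknown; τ_2 = 19.49/γ_2.
Total proper time: 1.135 + τ_2 = 5.873, so τ_2 = 5.873 − 1.135 = 4.738 ms.
γ_2 = 19.49/4.738 = 4.113; β = √(1 − 1/γ²) = √0.9409.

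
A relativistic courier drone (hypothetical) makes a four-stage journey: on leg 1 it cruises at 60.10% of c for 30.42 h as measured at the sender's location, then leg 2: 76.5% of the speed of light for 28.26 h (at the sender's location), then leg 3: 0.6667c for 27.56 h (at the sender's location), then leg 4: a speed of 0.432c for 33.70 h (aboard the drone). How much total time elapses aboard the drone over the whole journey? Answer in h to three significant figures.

Leg 1: β = 0.6010; γ = 1/√(1 − 0.6010²) = 1/√0.6388 = 1.251; τ_1 = 30.42/1.251 = 24.31 h.
Leg 2: β = 0.765; γ = 1/√(1 − 0.765²) = 1/√0.4148 = 1.553; τ_2 = 28.26/1.553 = 18.20 h.
Leg 3: γ = 1/√(1 − 0.6667²) = 1/√0.5555 = 1.342; τ_3 = 27.56/1.342 = 20.54 h.
Leg 4: 33.70 h is already measured aboard the drone.
Total: 24.31 + 18.20 + 20.54 + 33.70 h.

τ = 96.8 h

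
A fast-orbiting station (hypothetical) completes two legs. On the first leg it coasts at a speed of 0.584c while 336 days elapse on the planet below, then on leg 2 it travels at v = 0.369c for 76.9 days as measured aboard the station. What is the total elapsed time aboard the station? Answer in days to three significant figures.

τ = 350 days

Leg 1: γ = 1/√(1 − 0.584²) = 1/√0.6589 = 1.232; τ_1 = 336/1.232 = 272.7 days.
Leg 2: 76.9 days is already measured aboard the station.
Total: 272.7 + 76.90 days.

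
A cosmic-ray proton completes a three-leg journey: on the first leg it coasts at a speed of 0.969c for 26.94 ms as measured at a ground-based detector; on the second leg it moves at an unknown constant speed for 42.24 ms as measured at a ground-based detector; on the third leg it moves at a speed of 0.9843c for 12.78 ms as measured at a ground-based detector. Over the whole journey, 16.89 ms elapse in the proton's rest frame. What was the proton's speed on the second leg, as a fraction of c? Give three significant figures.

β = 0.982

Leg 1: γ = 1/√(1 − 0.969²) = 1/√0.06104 = 4.048; τ_1 = 26.94/4.048 = 6.656 ms.
Leg 2: speed unknown; τ_2 = 42.24/γ_2.
Leg 3: γ = 1/√(1 − 0.9843²) = 1/√0.03115 = 5.666; τ_3 = 12.78/5.666 = 2.256 ms.
Total proper time: 6.656 + τ_2 + 2.256 = 16.89, so τ_2 = 16.89 − 8.912 = 7.978 ms.
γ_2 = 42.24/7.978 = 5.294; β = √(1 − 1/γ²) = √0.9643.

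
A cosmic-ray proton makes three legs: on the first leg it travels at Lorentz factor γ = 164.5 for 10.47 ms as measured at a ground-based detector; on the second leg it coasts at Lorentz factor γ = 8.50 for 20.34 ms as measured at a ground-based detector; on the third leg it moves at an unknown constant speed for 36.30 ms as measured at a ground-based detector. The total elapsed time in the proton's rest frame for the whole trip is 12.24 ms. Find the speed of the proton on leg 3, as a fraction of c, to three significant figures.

Leg 1: γ = 164.5; τ_1 = 10.47/164.5 = 0.06365 ms.
Leg 2: γ = 8.50; τ_2 = 20.34/8.500 = 2.393 ms.
Leg 3: speed unknown; τ_3 = 36.30/γ_3.
Total proper time: 0.06365 + 2.393 + τ_3 = 12.24, so τ_3 = 12.24 − 2.457 = 9.783 ms.
γ_3 = 36.30/9.783 = 3.710; β = √(1 − 1/γ²) = √0.9274.

β = 0.963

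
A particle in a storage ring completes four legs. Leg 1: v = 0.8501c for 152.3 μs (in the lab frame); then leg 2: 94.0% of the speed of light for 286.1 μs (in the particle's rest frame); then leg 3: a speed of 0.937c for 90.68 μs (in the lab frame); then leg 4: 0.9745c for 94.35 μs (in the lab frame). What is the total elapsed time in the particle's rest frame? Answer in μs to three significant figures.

τ = 419 μs

Leg 1: γ = 1/√(1 − 0.8501²) = 1/√0.2773 = 1.899; τ_1 = 152.3/1.899 = 80.20 μs.
Leg 2: 286.1 μs is already measured in the particle's rest frame.
Leg 3: γ = 1/√(1 − 0.937²) = 1/√0.1220 = 2.863; τ_3 = 90.68/2.863 = 31.68 μs.
Leg 4: γ = 1/√(1 − 0.9745²) = 1/√0.05035 = 4.457; τ_4 = 94.35/4.457 = 21.17 μs.
Total: 80.20 + 286.1 + 31.68 + 21.17 μs.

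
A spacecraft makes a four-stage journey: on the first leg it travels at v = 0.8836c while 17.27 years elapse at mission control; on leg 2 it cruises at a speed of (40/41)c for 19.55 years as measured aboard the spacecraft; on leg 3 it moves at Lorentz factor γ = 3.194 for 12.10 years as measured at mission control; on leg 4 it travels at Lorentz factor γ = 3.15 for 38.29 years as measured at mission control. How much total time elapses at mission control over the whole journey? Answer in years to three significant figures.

Δt = 157 years

Leg 1: 17.27 years is already measured at mission control.
Leg 2: γ = 1/√(1 − (40/41)²) = 41/9 ≈ 4.556; Δt_2 = 4.556 × 19.55 = 89.06 years.
Leg 3: 12.10 years is already measured at mission control.
Leg 4: 38.29 years is already measured at mission control.
Total: 17.27 + 89.06 + 12.10 + 38.29 years.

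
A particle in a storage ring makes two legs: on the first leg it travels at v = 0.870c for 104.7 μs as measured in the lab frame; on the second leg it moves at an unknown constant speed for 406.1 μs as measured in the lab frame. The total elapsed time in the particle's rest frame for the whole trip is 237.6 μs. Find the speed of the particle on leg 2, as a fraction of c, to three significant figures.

Leg 1: γ = 1/√(1 − 0.870²) = 1/√0.2431 = 2.028; τ_1 = 104.7/2.028 = 51.62 μs.
Leg 2: speed unknown; τ_2 = 406.1/γ_2.
Total proper time: 51.62 + τ_2 = 237.6, so τ_2 = 237.6 − 51.62 = 186.0 μs.
γ_2 = 406.1/186.0 = 2.184; β = √(1 − 1/γ²) = √0.7903.

β = 0.889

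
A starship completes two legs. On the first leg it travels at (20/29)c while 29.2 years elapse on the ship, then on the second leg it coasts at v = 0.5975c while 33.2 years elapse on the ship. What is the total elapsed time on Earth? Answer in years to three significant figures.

Leg 1: γ = 1/√(1 − (20/29)²) = 29/21 ≈ 1.381; Δt_1 = 1.381 × 29.2 = 40.32 years.
Leg 2: γ = 1/√(1 − 0.5975²) = 1/√0.6430 = 1.247; Δt_2 = 1.247 × 33.2 = 41.40 years.
Total: 40.32 + 41.40 years.

Δt = 81.7 years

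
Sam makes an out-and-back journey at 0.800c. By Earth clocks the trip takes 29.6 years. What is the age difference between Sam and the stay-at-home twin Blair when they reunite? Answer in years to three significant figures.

Δt − τ = 11.8 years

γ = 1/√(1 − 0.800²) = 5/3 ≈ 1.667
Sam's elapsed proper time: τ = 29.6/1.667 = 17.76 years.
Age gap = Δt − τ = 29.6 − 17.76 years.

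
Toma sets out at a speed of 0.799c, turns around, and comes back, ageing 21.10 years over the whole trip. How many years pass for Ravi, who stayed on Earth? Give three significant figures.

Δt = 35.1 years

γ = 1/√(1 − 0.799²) = 1/√0.3616 = 1.663
Earth-frame duration is the dilated interval: Δt = γτ = 1.663 × 21.10 years.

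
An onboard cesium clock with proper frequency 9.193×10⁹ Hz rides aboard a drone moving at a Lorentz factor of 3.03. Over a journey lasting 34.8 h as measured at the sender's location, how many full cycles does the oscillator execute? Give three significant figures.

γ = 3.03
The oscillator's own cycle count is N = f × τ where τ is the proper time aboard the drone. τ = Δt/γ = 34.8/3.030 = 11.49 h = 4.135×10⁴ s.
N = 9.193×10⁹ × 4.135×10⁴ = 3.801×10¹⁴.

N = 3.80×10¹⁴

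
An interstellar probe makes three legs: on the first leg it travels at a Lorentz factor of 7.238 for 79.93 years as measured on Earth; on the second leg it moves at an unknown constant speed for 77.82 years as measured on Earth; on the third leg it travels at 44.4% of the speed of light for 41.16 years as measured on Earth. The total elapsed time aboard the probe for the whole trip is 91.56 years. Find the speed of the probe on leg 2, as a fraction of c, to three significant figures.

β = 0.828

Leg 1: γ = 7.238; τ_1 = 79.93/7.238 = 11.04 years.
Leg 2: speed unknown; τ_2 = 77.82/γ_2.
Leg 3: β = 0.444; γ = 1/√(1 − 0.444²) = 1/√0.8029 = 1.116; τ_3 = 41.16/1.116 = 36.88 years.
Total proper time: 11.04 + τ_2 + 36.88 = 91.56, so τ_2 = 91.56 − 47.92 = 43.64 years.
γ_2 = 77.82/43.64 = 1.783; β = √(1 − 1/γ²) = √0.6856.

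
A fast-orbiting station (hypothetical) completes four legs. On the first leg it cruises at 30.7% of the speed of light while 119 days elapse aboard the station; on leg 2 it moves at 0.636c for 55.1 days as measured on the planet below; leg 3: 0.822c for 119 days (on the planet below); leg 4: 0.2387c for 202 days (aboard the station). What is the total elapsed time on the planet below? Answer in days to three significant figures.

Leg 1: β = 0.307; γ = 1/√(1 − 0.307²) = 1/√0.9058 = 1.051; Δt_1 = 1.051 × 119 = 125.0 days.
Leg 2: 55.1 days is already measured on the planet below.
Leg 3: 119 days is already measured on the planet below.
Leg 4: γ = 1/√(1 − 0.2387²) = 1/√0.9430 = 1.030; Δt_4 = 1.030 × 202 = 208.0 days.
Total: 125.0 + 55.10 + 119.0 + 208.0 days.

Δt = 507 days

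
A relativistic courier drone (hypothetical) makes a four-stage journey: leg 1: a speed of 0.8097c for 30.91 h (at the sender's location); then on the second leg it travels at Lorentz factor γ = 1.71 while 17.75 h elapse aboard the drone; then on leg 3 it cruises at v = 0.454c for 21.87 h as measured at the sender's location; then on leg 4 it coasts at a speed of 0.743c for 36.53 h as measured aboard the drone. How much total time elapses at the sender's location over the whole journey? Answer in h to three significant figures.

Leg 1: 30.91 h is already measured at the sender's location.
Leg 2: γ = 1.71; Δt_2 = 1.710 × 17.75 = 30.35 h.
Leg 3: 21.87 h is already measured at the sender's location.
Leg 4: γ = 1/√(1 − 0.743²) = 1/√0.4480 = 1.494; Δt_4 = 1.494 × 36.53 = 54.58 h.
Total: 30.91 + 30.35 + 21.87 + 54.58 h.

Δt = 138 h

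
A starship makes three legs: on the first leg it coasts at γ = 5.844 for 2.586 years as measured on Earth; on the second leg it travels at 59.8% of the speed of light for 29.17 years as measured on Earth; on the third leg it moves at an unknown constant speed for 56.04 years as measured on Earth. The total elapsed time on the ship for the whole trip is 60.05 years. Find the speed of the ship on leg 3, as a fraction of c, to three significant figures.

Leg 1: γ = 5.844; τ_1 = 2.586/5.844 = 0.4425 years.
Leg 2: β = 0.598; γ = 1/√(1 − 0.598²) = 1/√0.6424 = 1.248; τ_2 = 29.17/1.248 = 23.38 years.
Leg 3: speed unknown; τ_3 = 56.04/γ_3.
Total proper time: 0.4425 + 23.38 + τ_3 = 60.05, so τ_3 = 60.05 − 23.82 = 36.23 years.
γ_3 = 56.04/36.23 = 1.547; β = √(1 − 1/γ²) = √0.5821.

β = 0.763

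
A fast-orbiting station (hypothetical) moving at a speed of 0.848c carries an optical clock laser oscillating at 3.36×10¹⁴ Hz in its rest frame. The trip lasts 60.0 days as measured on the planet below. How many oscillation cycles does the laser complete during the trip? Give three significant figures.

γ = 1/√(1 − 0.848²) = 1/√0.2809 = 1.887
The oscillator's own cycle count is N = f × τ where τ is the proper time aboard the station. τ = Δt/γ = 60.0/1.887 = 31.80 days = 2.748×10⁶ s.
N = 3.36×10¹⁴ × 2.748×10⁶ = 9.232×10²⁰.

N = 9.23×10²⁰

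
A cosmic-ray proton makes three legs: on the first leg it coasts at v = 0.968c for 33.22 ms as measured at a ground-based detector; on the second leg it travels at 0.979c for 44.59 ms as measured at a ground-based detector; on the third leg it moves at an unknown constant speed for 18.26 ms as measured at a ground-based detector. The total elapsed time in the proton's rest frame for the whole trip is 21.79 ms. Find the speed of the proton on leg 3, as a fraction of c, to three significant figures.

Leg 1: γ = 1/√(1 − 0.968²) = 1/√0.06298 = 3.985; τ_1 = 33.22/3.985 = 8.337 ms.
Leg 2: γ = 1/√(1 − 0.979²) = 1/√0.04156 = 4.905; τ_2 = 44.59/4.905 = 9.090 ms.
Leg 3: speed unknown; τ_3 = 18.26/γ_3.
Total proper time: 8.337 + 9.090 + τ_3 = 21.79, so τ_3 = 21.79 − 17.43 = 4.363 ms.
γ_3 = 18.26/4.363 = 4.185; β = √(1 − 1/γ²) = √0.9429.

β = 0.971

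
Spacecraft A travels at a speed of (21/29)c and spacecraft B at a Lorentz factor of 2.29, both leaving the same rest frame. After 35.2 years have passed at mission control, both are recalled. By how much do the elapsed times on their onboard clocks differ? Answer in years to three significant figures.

A: γ = 1/√(1 − (21/29)²) = 29/20 = 1.450; τ_A = 35.2/1.450 = 24.28 years.
B: γ = 2.29; τ_B = 35.2/2.290 = 15.37 years.

|τ_A − τ_B| = 8.90 years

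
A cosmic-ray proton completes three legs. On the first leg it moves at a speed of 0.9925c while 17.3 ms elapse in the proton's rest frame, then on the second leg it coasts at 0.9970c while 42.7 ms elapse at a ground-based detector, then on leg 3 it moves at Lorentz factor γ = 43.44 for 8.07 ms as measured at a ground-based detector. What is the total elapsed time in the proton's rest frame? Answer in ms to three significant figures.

τ = 20.8 ms

Leg 1: 17.3 ms is already measured in the proton's rest frame.
Leg 2: γ = 1/√(1 − 0.9970²) = 1/√0.005991 = 12.92; τ_2 = 42.7/12.92 = 3.305 ms.
Leg 3: γ = 43.44; τ_3 = 8.07/43.44 = 0.1858 ms.
Total: 17.30 + 3.305 + 0.1858 ms.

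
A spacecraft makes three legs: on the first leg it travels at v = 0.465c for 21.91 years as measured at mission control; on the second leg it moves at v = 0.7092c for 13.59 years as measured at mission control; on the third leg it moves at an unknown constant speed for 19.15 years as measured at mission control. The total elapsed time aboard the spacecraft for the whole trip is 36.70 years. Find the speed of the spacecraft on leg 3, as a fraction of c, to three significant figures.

Leg 1: γ = 1/√(1 − 0.465²) = 1/√0.7838 = 1.130; τ_1 = 21.91/1.130 = 19.40 years.
Leg 2: γ = 1/√(1 − 0.7092²) = 1/√0.4970 = 1.418; τ_2 = 13.59/1.418 = 9.581 years.
Leg 3: speed unknown; τ_3 = 19.15/γ_3.
Total proper time: 19.40 + 9.581 + τ_3 = 36.70, so τ_3 = 36.70 − 28.98 = 7.722 years.
γ_3 = 19.15/7.722 = 2.480; β = √(1 − 1/γ²) = √0.8374.

β = 0.915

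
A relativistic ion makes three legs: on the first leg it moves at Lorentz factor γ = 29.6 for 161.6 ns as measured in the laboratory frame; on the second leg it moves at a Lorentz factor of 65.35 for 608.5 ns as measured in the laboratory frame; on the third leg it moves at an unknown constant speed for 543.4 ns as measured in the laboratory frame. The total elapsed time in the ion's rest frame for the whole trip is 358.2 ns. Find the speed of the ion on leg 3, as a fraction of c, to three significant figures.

Leg 1: γ = 29.6; τ_1 = 161.6/29.60 = 5.459 ns.
Leg 2: γ = 65.35; τ_2 = 608.5/65.35 = 9.311 ns.
Leg 3: speed unknown; τ_3 = 543.4/γ_3.
Total proper time: 5.459 + 9.311 + τ_3 = 358.2, so τ_3 = 358.2 − 14.77 = 343.4 ns.
γ_3 = 543.4/343.4 = 1.582; β = √(1 − 1/γ²) = √0.6006.

β = 0.775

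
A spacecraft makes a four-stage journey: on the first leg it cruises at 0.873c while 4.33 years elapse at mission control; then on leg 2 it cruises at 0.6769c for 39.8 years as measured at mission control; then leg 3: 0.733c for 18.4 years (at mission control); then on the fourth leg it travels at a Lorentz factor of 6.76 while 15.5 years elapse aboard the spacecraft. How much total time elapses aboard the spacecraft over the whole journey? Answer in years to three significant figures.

τ = 59.4 years

Leg 1: γ = 1/√(1 − 0.873²) = 1/√0.2379 = 2.050; τ_1 = 4.33/2.050 = 2.112 years.
Leg 2: γ = 1/√(1 − 0.6769²) = 1/√0.5418 = 1.359; τ_2 = 39.8/1.359 = 29.30 years.
Leg 3: γ = 1/√(1 − 0.733²) = 1/√0.4627 = 1.470; τ_3 = 18.4/1.470 = 12.52 years.
Leg 4: 15.5 years is already measured aboard the spacecraft.
Total: 2.112 + 29.30 + 12.52 + 15.50 years.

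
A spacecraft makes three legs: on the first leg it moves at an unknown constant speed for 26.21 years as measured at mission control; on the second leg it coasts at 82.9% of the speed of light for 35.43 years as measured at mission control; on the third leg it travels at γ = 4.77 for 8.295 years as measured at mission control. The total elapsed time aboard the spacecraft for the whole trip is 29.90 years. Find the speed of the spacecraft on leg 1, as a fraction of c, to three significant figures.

Leg 1: speed unknown; τ_1 = 26.21/γ_1.
Leg 2: β = 0.829; γ = 1/√(1 − 0.829²) = 1/√0.3128 = 1.788; τ_2 = 35.43/1.788 = 19.81 years.
Leg 3: γ = 4.77; τ_3 = 8.295/4.770 = 1.739 years.
Total proper time: τ_1 + 19.81 + 1.739 = 29.90, so τ_1 = 29.90 − 21.55 = 8.347 years.
γ_1 = 26.21/8.347 = 3.140; β = √(1 − 1/γ²) = √0.8986.

β = 0.948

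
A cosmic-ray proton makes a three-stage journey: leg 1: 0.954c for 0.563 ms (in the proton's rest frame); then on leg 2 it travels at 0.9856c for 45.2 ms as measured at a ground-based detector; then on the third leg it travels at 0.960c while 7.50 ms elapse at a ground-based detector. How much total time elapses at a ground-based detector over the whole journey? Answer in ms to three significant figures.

Leg 1: γ = 1/√(1 − 0.954²) = 1/√0.08988 = 3.335; Δt_1 = 3.335 × 0.563 = 1.878 ms.
Leg 2: 45.2 ms is already measured at a ground-based detector.
Leg 3: 7.50 ms is already measured at a ground-based detector.
Total: 1.878 + 45.20 + 7.500 ms.

Δt = 54.6 ms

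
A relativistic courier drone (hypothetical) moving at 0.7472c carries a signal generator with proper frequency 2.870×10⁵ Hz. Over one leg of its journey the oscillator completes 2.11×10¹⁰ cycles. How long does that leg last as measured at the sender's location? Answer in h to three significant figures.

γ = 1/√(1 − 0.7472²) = 1/√0.4417 = 1.505
Proper time for N cycles: τ = N/f = 2.11×10¹⁰/(2.870×10⁵) = 7.352×10⁴ s = 20.42 h.
Lab-frame duration Δt = γτ = 1.505 × 20.42 = 30.73 h.

Δt = 30.7 h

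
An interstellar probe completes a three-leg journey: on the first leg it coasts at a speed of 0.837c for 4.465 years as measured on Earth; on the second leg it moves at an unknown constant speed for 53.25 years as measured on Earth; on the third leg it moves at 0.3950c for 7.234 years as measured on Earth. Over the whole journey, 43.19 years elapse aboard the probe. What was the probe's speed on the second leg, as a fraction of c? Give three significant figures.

β = 0.768

Leg 1: γ = 1/√(1 − 0.837²) = 1/√0.2994 = 1.827; τ_1 = 4.465/1.827 = 2.443 years.
Leg 2: speed unknown; τ_2 = 53.25/γ_2.
Leg 3: γ = 1/√(1 − 0.3950²) = 1/√0.8440 = 1.089; τ_3 = 7.234/1.089 = 6.646 years.
Total proper time: 2.443 + τ_2 + 6.646 = 43.19, so τ_2 = 43.19 − 9.089 = 34.10 years.
γ_2 = 53.25/34.10 = 1.562; β = √(1 − 1/γ²) = √0.5899.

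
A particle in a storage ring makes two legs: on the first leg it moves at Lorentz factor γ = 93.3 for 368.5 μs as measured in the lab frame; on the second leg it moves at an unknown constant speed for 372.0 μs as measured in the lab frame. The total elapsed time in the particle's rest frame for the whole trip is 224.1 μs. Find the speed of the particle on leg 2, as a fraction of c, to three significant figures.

Leg 1: γ = 93.3; τ_1 = 368.5/93.30 = 3.950 μs.
Leg 2: speed unknown; τ_2 = 372.0/γ_2.
Total proper time: 3.950 + τ_2 = 224.1, so τ_2 = 224.1 − 3.950 = 220.2 μs.
γ_2 = 372.0/220.2 = 1.690; β = √(1 − 1/γ²) = √0.6498.

β = 0.806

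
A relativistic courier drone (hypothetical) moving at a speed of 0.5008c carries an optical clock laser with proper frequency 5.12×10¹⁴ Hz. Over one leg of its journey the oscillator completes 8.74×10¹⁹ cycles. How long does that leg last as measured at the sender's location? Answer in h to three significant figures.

Δt = 54.8 h

γ = 1/√(1 − 0.5008²) = 1/√0.7492 = 1.155
Proper time for N cycles: τ = N/f = 8.74×10¹⁹/(5.12×10¹⁴) = 1.707×10⁵ s = 47.42 h.
Lab-frame duration Δt = γτ = 1.155 × 47.42 = 54.78 h.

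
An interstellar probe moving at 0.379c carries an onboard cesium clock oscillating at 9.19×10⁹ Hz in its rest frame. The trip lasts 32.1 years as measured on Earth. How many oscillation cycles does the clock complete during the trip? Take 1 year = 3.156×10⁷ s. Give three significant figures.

γ = 1/√(1 − 0.379²) = 1/√0.8564 = 1.081
The oscillator's own cycle count is N = f × τ where τ is the proper time aboard the probe. τ = Δt/γ = 32.1/1.081 = 29.71 years = 9.375×10⁸ s.
N = 9.19×10⁹ × 9.375×10⁸ = 8.616×10¹⁸.

N = 8.62×10¹⁸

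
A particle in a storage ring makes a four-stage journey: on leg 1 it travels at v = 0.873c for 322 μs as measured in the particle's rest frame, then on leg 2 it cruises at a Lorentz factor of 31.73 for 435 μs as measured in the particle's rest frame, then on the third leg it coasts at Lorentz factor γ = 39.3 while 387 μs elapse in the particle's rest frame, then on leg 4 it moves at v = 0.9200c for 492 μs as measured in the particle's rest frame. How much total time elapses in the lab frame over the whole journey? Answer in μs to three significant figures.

Δt = 3.09×10⁴ μs

Leg 1: γ = 1/√(1 − 0.873²) = 1/√0.2379 = 2.050; Δt_1 = 2.050 × 322 = 660.2 μs.
Leg 2: γ = 31.73; Δt_2 = 31.73 × 435 = 1.380×10⁴ μs.
Leg 3: γ = 39.3; Δt_3 = 39.30 × 387 = 1.521×10⁴ μs.
Leg 4: γ = 1/√(1 − 0.9200²) = 1/√0.1536 = 2.552; Δt_4 = 2.552 × 492 = 1255 μs.
Total: 660.2 + 1.380×10⁴ + 1.521×10⁴ + 1255 μs.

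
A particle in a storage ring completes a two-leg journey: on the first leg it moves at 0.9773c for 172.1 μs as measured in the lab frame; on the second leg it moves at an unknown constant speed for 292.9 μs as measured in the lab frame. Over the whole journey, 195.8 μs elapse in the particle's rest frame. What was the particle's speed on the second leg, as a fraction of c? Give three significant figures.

β = 0.839

Leg 1: γ = 1/√(1 − 0.9773²) = 1/√0.04488 = 4.720; τ_1 = 172.1/4.720 = 36.46 μs.
Leg 2: speed unknown; τ_2 = 292.9/γ_2.
Total proper time: 36.46 + τ_2 = 195.8, so τ_2 = 195.8 − 36.46 = 159.3 μs.
γ_2 = 292.9/159.3 = 1.838; β = √(1 − 1/γ²) = √0.7041.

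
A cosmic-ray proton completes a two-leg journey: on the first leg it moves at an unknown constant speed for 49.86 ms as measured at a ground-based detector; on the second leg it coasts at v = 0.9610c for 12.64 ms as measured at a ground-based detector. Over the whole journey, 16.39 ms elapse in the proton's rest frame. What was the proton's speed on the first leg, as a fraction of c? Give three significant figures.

Leg 1: speed unknown; τ_1 = 49.86/γ_1.
Leg 2: γ = 1/√(1 − 0.9610²) = 1/√0.07648 = 3.616; τ_2 = 12.64/3.616 = 3.496 ms.
Total proper time: τ_1 + 3.496 = 16.39, so τ_1 = 16.39 − 3.496 = 12.89 ms.
γ_1 = 49.86/12.89 = 3.867; β = √(1 − 1/γ²) = √0.9331.

β = 0.966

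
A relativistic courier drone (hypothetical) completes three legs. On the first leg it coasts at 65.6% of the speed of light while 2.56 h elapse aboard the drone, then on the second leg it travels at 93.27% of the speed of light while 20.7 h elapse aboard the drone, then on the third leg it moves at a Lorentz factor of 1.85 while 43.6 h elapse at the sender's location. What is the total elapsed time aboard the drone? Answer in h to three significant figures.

Leg 1: 2.56 h is already measured aboard the drone.
Leg 2: 20.7 h is already measured aboard the drone.
Leg 3: γ = 1.85; τ_3 = 43.6/1.850 = 23.57 h.
Total: 2.560 + 20.70 + 23.57 h.

τ = 46.8 h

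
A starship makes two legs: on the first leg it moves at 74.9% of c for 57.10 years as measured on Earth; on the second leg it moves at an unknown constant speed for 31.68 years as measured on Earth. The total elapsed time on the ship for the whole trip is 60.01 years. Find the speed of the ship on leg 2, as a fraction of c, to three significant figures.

β = 0.714

Leg 1: β = 0.749; γ = 1/√(1 − 0.749²) = 1/√0.4390 = 1.509; τ_1 = 57.10/1.509 = 37.83 years.
Leg 2: speed unknown; τ_2 = 31.68/γ_2.
Total proper time: 37.83 + τ_2 = 60.01, so τ_2 = 60.01 − 37.83 = 22.18 years.
γ_2 = 31.68/22.18 = 1.428; β = √(1 − 1/γ²) = √0.5099.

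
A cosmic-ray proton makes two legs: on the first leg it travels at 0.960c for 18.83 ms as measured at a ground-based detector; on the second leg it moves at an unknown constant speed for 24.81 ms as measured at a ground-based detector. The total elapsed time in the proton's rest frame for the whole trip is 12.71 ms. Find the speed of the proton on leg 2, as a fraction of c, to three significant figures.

Leg 1: γ = 1/√(1 − 0.960²) = 25/7 ≈ 3.571; τ_1 = 18.83/3.571 = 5.272 ms.
Leg 2: speed unknown; τ_2 = 24.81/γ_2.
Total proper time: 5.272 + τ_2 = 12.71, so τ_2 = 12.71 − 5.272 = 7.438 ms.
γ_2 = 24.81/7.438 = 3.336; β = √(1 − 1/γ²) = √0.9101.

β = 0.954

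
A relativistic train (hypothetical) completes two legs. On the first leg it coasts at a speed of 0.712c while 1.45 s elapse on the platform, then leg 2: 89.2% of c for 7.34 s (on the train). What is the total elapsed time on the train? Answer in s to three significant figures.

τ = 8.36 s

Leg 1: γ = 1/√(1 − 0.712²) = 1/√0.4931 = 1.424; τ_1 = 1.45/1.424 = 1.018 s.
Leg 2: 7.34 s is already measured on the train.
Total: 1.018 + 7.340 s.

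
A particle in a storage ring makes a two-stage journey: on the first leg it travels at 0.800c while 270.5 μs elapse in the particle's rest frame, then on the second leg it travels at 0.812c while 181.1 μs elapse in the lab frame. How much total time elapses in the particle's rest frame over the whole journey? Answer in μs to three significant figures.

τ = 376 μs

Leg 1: 270.5 μs is already measured in the particle's rest frame.
Leg 2: γ = 1/√(1 − 0.812²) = 1/√0.3407 = 1.713; τ_2 = 181.1/1.713 = 105.7 μs.
Total: 270.5 + 105.7 μs.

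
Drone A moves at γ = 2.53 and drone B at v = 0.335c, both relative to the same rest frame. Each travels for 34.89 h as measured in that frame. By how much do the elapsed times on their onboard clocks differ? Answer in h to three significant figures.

A: γ = 2.53; τ_A = 34.89/2.530 = 13.79 h.
B: γ = 1/√(1 − 0.335²) = 1/√0.8878 = 1.061; τ_B = 34.89/1.061 = 32.87 h.

|τ_A − τ_B| = 19.1 h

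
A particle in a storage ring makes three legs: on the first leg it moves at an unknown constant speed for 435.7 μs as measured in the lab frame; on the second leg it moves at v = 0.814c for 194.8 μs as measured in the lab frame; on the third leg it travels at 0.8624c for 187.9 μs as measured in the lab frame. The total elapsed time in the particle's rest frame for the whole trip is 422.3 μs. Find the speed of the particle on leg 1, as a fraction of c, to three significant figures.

Leg 1: speed unknown; τ_1 = 435.7/γ_1.
Leg 2: γ = 1/√(1 − 0.814²) = 1/√0.3374 = 1.722; τ_2 = 194.8/1.722 = 113.2 μs.
Leg 3: γ = 1/√(1 − 0.8624²) = 1/√0.2563 = 1.975; τ_3 = 187.9/1.975 = 95.12 μs.
Total proper time: τ_1 + 113.2 + 95.12 = 422.3, so τ_1 = 422.3 − 208.3 = 214.0 μs.
γ_1 = 435.7/214.0 = 2.036; β = √(1 − 1/γ²) = √0.7587.

β = 0.871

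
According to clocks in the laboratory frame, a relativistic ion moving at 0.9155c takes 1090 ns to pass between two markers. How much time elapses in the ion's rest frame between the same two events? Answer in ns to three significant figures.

γ = 1/√(1 − 0.9155²) = 1/√0.1619 = 2.486
The interval measured in the laboratory frame is the dilated one; the clock in the ion's rest frame measures the proper time τ = Δt/γ = 1090/2.486 ns.

τ = 439 ns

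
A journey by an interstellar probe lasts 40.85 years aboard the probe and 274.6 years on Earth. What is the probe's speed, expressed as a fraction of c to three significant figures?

β = 0.989

The proper time is measured aboard the probe (both events occur at the probe's location); Δt is measured on Earth. γ = Δt/τ = 274.6/40.85 = 6.722.
β = √(1 − 1/γ²) = √(1 − 0.02213) = √0.9779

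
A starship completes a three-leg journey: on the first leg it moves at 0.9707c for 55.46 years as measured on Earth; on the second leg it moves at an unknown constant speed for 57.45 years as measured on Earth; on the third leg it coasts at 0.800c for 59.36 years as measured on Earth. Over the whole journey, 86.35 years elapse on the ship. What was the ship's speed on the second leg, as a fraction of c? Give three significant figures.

β = 0.759

Leg 1: γ = 1/√(1 − 0.9707²) = 1/√0.05774 = 4.162; τ_1 = 55.46/4.162 = 13.33 years.
Leg 2: speed unknown; τ_2 = 57.45/γ_2.
Leg 3: γ = 1/√(1 − 0.800²) = 5/3 ≈ 1.667; τ_3 = 59.36/1.667 = 35.62 years.
Total proper time: 13.33 + τ_2 + 35.62 = 86.35, so τ_2 = 86.35 − 48.94 = 37.41 years.
γ_2 = 57.45/37.41 = 1.536; β = √(1 − 1/γ²) = √0.5760.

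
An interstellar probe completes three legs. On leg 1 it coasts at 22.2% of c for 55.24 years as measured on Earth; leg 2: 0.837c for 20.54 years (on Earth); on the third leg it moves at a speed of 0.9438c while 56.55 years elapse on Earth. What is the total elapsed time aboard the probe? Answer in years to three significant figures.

Leg 1: β = 0.222; γ = 1/√(1 − 0.222²) = 1/√0.9507 = 1.026; τ_1 = 55.24/1.026 = 53.86 years.
Leg 2: γ = 1/√(1 − 0.837²) = 1/√0.2994 = 1.827; τ_2 = 20.54/1.827 = 11.24 years.
Leg 3: γ = 1/√(1 − 0.9438²) = 1/√0.1092 = 3.026; τ_3 = 56.55/3.026 = 18.69 years.
Total: 53.86 + 11.24 + 18.69 years.

τ = 83.8 years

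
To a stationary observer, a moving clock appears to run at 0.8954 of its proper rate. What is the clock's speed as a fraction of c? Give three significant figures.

β = 0.445

Rate ratio = 1/γ, so γ = 1/0.8954 = 1.117.
β = √(1 − 1/γ²) = √(1 − 0.8954²) = √0.1983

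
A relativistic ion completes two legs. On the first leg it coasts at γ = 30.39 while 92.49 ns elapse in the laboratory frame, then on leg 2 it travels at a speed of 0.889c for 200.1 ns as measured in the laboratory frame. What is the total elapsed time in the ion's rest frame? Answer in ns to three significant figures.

τ = 94.7 ns

Leg 1: γ = 30.39; τ_1 = 92.49/30.39 = 3.043 ns.
Leg 2: γ = 1/√(1 − 0.889²) = 1/√0.2097 = 2.184; τ_2 = 200.1/2.184 = 91.63 ns.
Total: 3.043 + 91.63 ns.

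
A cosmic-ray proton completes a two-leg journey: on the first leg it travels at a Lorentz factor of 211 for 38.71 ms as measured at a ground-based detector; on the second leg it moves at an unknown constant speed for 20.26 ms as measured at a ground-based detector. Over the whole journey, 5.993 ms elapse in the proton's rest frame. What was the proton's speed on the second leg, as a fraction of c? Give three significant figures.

Leg 1: γ = 211; τ_1 = 38.71/211.0 = 0.1835 ms.
Leg 2: speed unknown; τ_2 = 20.26/γ_2.
Total proper time: 0.1835 + τ_2 = 5.993, so τ_2 = 5.993 − 0.1835 = 5.810 ms.
γ_2 = 20.26/5.810 = 3.487; β = √(1 − 1/γ²) = √0.9178.

β = 0.958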